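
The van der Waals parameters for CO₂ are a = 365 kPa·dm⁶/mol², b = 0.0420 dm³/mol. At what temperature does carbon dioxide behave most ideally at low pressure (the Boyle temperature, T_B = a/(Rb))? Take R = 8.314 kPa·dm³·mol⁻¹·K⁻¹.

T_B ≈ 1045 K

For a van der Waals gas the second virial coefficient B₂ = b − a/(RT) vanishes at T_B = a/(Rb).
T_B = 365/(8.314×0.0420) = 365/0.34919 = 1045 K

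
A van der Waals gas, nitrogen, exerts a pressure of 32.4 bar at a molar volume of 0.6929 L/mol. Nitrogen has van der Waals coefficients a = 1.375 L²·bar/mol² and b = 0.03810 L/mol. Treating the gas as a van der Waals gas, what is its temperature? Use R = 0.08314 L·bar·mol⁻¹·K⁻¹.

T = (P + a/V_m²)(V_m − b)/R
P + a/V_m² = 32.4 + 1.375/(0.6929)² = 35.264 bar
V_m − b = 0.6929 − 0.03810 = 0.65480 L/mol
T = (35.264)(0.65480)/0.08314 = 277.7 K

T ≈ 277.7 K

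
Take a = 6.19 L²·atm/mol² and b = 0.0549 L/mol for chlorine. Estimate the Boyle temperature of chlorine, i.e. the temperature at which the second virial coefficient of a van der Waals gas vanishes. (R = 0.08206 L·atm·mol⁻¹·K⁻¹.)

For a van der Waals gas the second virial coefficient B₂ = b − a/(RT) vanishes at T_B = a/(Rb).
T_B = 6.19/(0.08206×0.0549) = 6.19/0.0045051 = 1374 K

T_B ≈ 1374 K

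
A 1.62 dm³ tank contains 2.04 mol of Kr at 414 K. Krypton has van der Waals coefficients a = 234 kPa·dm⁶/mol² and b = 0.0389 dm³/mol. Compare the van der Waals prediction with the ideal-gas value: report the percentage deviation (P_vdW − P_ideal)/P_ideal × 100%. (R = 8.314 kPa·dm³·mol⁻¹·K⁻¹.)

-3.41 %

Ideal: P_ideal = nRT/V = (2.04)(8.314)(414)/1.62 = 4334.37 kPa
vdW: P = nRT/(V − nb) − a n²/V² = 7021.67/1.54064 − 973.814/2.62440 = 4557.63 − 371.062 = 4186.57 kPa
% deviation = (4186.57 − 4334.37)/4334.37 × 100% = -3.41%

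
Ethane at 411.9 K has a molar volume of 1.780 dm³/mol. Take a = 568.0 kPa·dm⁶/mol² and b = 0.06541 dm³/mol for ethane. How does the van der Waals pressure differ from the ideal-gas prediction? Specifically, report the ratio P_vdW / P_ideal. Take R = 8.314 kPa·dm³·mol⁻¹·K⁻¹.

P_vdW / P_ideal ≈ 0.9450

Ideal: P_ideal = RT/V_m = (8.314)(411.9)/1.780 = 1923.90 kPa
vdW: P = RT/(V_m − b) − a/V_m² = 3424.54/1.71459 − 568.0/3.16840 = 1997.29 − 179.270 = 1818.02 kPa
Ratio = 1818.02/1923.90 = 0.9450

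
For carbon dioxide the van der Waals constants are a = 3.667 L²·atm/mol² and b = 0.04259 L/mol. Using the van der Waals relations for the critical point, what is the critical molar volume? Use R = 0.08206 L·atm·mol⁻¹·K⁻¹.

V_m,c ≈ 0.1278 L/mol

For a van der Waals gas, V_m,c = 3b.
V_m,c = 3×0.04259 = 0.1278 L/mol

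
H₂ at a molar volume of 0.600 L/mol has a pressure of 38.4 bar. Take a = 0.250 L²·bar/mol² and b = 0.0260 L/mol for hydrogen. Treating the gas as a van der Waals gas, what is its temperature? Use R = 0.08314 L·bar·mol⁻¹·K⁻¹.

T ≈ 269.9 K

T = (P + a/V_m²)(V_m − b)/R
P + a/V_m² = 38.4 + 0.250/(0.600)² = 39.094 bar
V_m − b = 0.600 − 0.0260 = 0.57400 L/mol
T = (39.094)(0.57400)/0.08314 = 269.9 K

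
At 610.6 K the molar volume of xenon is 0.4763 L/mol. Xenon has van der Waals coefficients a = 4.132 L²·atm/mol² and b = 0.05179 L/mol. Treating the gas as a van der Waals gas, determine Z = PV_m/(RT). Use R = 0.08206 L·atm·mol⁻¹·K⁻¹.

Z ≈ 0.9489

P = RT/(V_m − b) − a/V_m² = (0.08206)(610.6)/(0.4763 − 0.05179) − 4.132/(0.4763)²
  = 50.106/0.42451 − 18.214 = 118.03 − 18.214 = 99.82 atm
Z = PV_m/(RT) = (99.82)(0.4763)/((0.08206)(610.6)) = 47.544/50.106 = 0.9489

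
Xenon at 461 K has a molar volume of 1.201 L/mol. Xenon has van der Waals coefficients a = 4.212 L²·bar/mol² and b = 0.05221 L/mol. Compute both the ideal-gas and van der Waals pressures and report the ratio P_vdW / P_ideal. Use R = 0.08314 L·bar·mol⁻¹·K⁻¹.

P_vdW / P_ideal ≈ 0.9539

Ideal: P_ideal = RT/V_m = (0.08314)(461)/1.201 = 31.9130 bar
vdW: P = RT/(V_m − b) − a/V_m² = 38.3275/1.14879 − 4.212/1.44240 = 33.3634 − 2.92013 = 30.4433 bar
Ratio = 30.4433/31.9130 = 0.9539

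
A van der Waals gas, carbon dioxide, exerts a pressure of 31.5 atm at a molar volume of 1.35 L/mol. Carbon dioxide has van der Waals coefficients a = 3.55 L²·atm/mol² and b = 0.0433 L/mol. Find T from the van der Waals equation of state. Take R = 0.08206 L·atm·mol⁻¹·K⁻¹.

T ≈ 532.6 K

T = (P + a/V_m²)(V_m − b)/R
P + a/V_m² = 31.5 + 3.55/(1.35)² = 33.448 atm
V_m − b = 1.35 − 0.0433 = 1.3067 L/mol
T = (33.448)(1.3067)/0.08206 = 532.6 K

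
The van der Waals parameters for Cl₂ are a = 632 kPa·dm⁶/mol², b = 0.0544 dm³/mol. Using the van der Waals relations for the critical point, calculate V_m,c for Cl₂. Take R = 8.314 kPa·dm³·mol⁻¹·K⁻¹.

For a van der Waals gas, V_m,c = 3b.
V_m,c = 3×0.0544 = 0.1632 dm³/mol

V_m,c ≈ 0.1632 dm³/mol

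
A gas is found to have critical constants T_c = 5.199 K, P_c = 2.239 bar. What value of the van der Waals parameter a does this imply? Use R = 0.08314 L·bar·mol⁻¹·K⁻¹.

From T_c = 8a/(27Rb) and P_c = a/(27b²): a = 27 R² T_c²/(64 P_c).
a = 27×(0.08314)²×(5.199)²/(64×2.239) = 5.0446/143.30 = 0.03520 L²·bar/mol²

a ≈ 0.03520 L²·bar/mol²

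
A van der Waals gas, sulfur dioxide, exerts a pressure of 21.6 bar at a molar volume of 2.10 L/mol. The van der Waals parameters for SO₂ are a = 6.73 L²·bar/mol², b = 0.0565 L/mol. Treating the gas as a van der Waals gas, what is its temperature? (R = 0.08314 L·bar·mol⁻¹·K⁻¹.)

T ≈ 568.4 K

T = (P + a/V_m²)(V_m − b)/R
P + a/V_m² = 21.6 + 6.73/(2.10)² = 23.126 bar
V_m − b = 2.10 − 0.0565 = 2.0435 L/mol
T = (23.126)(2.0435)/0.08314 = 568.4 K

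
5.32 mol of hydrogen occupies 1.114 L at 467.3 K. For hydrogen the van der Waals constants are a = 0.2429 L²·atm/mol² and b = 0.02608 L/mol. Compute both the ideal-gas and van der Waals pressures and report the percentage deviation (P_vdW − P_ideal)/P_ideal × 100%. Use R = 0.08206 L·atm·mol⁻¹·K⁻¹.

11.20 %

Ideal: P_ideal = nRT/V = (5.32)(0.08206)(467.3)/1.114 = 183.128 atm
vdW: P = nRT/(V − nb) − a n²/V² = 204.004/0.975254 − 6.87465/1.24100 = 209.180 − 5.53961 = 203.640 atm
% deviation = (203.640 − 183.128)/183.128 × 100% = 11.20%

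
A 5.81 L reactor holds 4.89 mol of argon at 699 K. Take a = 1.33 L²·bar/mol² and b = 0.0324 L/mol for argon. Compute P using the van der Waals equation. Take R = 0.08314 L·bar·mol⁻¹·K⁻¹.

P = nRT/(V − nb) − a n²/V²
nRT/(V − nb) = (4.89)(0.08314)(699)/(5.81 − 4.89×0.0324) = 284.18/5.6516 = 50.283 bar
a n²/V² = (1.33)(4.89)²/(5.81)² = 0.94214 bar
P = 50.283 − 0.94214 = 49.34 bar

P ≈ 49.34 bar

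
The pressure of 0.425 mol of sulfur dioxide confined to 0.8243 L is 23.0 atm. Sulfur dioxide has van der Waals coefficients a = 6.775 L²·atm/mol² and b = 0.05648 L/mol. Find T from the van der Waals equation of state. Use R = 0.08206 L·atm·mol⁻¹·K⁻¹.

T = (P + a n²/V²)(V − nb)/(nR)
P + a n²/V² = 23.0 + (6.775)(0.425)²/(0.8243)² = 24.801 atm
V − nb = 0.8243 − (0.425)(0.05648) = 0.80030 L
T = (24.801)(0.80030)/((0.425)(0.08206)) = 569.1 K

T ≈ 569.1 K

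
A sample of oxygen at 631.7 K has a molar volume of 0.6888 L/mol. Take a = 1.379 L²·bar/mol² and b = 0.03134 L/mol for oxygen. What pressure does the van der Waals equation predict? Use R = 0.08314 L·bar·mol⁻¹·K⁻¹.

P = RT/(V_m − b) − a/V_m²
RT/(V_m − b) = (0.08314)(631.7)/(0.6888 − 0.03134) = 52.520/0.65746 = 79.883 bar
a/V_m² = 1.379/(0.6888)² = 2.9066 bar
P = 79.883 − 2.9066 = 76.98 bar

P ≈ 76.98 bar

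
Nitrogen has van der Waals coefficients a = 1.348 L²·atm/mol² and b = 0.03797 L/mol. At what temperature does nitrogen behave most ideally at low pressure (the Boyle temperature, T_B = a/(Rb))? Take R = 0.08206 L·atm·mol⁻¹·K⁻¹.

For a van der Waals gas the second virial coefficient B₂ = b − a/(RT) vanishes at T_B = a/(Rb).
T_B = 1.348/(0.08206×0.03797) = 1.348/0.0031158 = 432.6 K

T_B ≈ 432.6 K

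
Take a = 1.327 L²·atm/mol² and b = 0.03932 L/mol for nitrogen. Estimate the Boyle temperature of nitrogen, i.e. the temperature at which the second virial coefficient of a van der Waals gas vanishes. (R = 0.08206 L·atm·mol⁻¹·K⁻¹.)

T_B ≈ 411.3 K

For a van der Waals gas the second virial coefficient B₂ = b − a/(RT) vanishes at T_B = a/(Rb).
T_B = 1.327/(0.08206×0.03932) = 1.327/0.0032266 = 411.3 K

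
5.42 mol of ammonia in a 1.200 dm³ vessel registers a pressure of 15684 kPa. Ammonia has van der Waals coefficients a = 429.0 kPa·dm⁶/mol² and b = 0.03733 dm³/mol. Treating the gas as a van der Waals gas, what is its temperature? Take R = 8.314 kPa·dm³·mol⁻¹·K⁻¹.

T ≈ 541.0 K

T = (P + a n²/V²)(V − nb)/(nR)
P + a n²/V² = 15684 + (429.0)(5.42)²/(1.200)² = 24436 kPa
V − nb = 1.200 − (5.42)(0.03733) = 0.99767 dm³
T = (24436)(0.99767)/((5.42)(8.314)) = 541.0 K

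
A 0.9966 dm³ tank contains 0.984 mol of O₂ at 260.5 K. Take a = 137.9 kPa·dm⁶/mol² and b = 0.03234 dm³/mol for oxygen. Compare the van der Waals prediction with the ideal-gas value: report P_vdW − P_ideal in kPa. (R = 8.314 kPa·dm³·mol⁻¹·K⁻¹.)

Ideal: P_ideal = nRT/V = (0.984)(8.314)(260.5)/0.9966 = 2138.41 kPa
vdW: P = nRT/(V − nb) − a n²/V² = 2131.14/0.964777 − 133.523/0.993212 = 2208.95 − 134.436 = 2074.51 kPa
ΔP = 2074.51 − 2138.41 = -63.9 kPa

ΔP ≈ -63.9 kPa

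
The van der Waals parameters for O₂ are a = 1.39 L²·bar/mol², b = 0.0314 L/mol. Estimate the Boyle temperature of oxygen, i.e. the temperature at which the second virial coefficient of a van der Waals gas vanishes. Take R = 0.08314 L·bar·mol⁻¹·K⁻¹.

T_B ≈ 532.4 K

For a van der Waals gas the second virial coefficient B₂ = b − a/(RT) vanishes at T_B = a/(Rb).
T_B = 1.39/(0.08314×0.0314) = 1.39/0.0026106 = 532.4 K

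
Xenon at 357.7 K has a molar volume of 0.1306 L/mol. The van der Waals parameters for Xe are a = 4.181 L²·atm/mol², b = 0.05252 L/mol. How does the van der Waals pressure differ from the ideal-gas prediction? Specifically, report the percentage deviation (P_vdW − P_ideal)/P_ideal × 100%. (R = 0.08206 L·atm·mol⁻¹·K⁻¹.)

-41.80 %

Ideal: P_ideal = RT/V_m = (0.08206)(357.7)/0.1306 = 224.754 atm
vdW: P = RT/(V_m − b) − a/V_m² = 29.3529/0.0780800 − 4.181/0.0170564 = 375.934 − 245.128 = 130.806 atm
% deviation = (130.806 − 224.754)/224.754 × 100% = -41.80%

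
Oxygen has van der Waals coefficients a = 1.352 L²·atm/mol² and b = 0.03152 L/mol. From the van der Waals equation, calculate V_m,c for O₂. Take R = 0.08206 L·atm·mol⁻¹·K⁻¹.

V_m,c ≈ 0.09456 L/mol

For a van der Waals gas, V_m,c = 3b.
V_m,c = 3×0.03152 = 0.09456 L/mol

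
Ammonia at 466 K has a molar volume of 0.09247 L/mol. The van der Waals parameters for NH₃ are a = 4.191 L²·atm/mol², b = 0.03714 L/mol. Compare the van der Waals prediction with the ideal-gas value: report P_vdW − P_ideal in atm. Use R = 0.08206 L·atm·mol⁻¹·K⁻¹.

ΔP ≈ -212.5 atm

Ideal: P_ideal = RT/V_m = (0.08206)(466)/0.09247 = 413.539 atm
vdW: P = RT/(V_m − b) − a/V_m² = 38.2400/0.0553300 − 4.191/0.00855070 = 691.126 − 490.135 = 200.991 atm
ΔP = 200.991 − 413.539 = -212.5 atm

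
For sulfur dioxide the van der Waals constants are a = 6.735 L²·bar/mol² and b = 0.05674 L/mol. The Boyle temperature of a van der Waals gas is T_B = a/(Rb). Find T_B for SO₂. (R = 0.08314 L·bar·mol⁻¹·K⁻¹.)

For a van der Waals gas the second virial coefficient B₂ = b − a/(RT) vanishes at T_B = a/(Rb).
T_B = 6.735/(0.08314×0.05674) = 6.735/0.0047174 = 1428 K

T_B ≈ 1428 K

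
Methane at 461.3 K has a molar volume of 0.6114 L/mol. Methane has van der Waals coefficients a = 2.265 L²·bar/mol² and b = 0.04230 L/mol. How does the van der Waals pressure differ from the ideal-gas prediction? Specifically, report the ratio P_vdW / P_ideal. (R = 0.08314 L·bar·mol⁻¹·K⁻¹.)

P_vdW / P_ideal ≈ 0.9777

Ideal: P_ideal = RT/V_m = (0.08314)(461.3)/0.6114 = 62.7290 bar
vdW: P = RT/(V_m − b) − a/V_m² = 38.3525/0.569100 − 2.265/0.373810 = 67.3915 − 6.05923 = 61.3323 bar
Ratio = 61.3323/62.7290 = 0.9777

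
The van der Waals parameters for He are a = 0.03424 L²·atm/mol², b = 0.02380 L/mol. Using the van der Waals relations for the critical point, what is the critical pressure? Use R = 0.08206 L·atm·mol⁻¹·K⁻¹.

For a van der Waals gas, P_c = a/(27b²).
P_c = 0.03424/(27×(0.02380)²) = 0.03424/0.015294 = 2.239 atm

P_c ≈ 2.239 atm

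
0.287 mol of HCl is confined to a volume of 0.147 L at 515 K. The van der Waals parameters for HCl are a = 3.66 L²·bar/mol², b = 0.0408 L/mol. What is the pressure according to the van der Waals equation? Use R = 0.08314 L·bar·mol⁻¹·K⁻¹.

P ≈ 76.88 bar

P = nRT/(V − nb) − a n²/V²
nRT/(V − nb) = (0.287)(0.08314)(515)/(0.147 − 0.287×0.0408) = 12.289/0.13529 = 90.835 bar
a n²/V² = (3.66)(0.287)²/(0.147)² = 13.951 bar
P = 90.835 − 13.951 = 76.88 bar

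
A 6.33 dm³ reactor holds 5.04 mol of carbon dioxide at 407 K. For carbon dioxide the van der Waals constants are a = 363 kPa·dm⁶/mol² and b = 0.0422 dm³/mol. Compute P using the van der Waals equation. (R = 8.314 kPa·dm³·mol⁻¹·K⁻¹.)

P = nRT/(V − nb) − a n²/V²
nRT/(V − nb) = (5.04)(8.314)(407)/(6.33 − 5.04×0.0422) = 17054/6.1173 = 2787.8 kPa
a n²/V² = (363)(5.04)²/(6.33)² = 230.12 kPa
P = 2787.8 − 230.12 = 2558 kPa

P ≈ 2558 kPa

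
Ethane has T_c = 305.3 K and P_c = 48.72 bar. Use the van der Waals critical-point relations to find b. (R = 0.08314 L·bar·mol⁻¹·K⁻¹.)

From T_c = 8a/(27Rb) and P_c = a/(27b²): b = R T_c/(8 P_c).
b = (0.08314)(305.3)/(8×48.72) = 25.383/389.76 = 0.06512 L/mol

b ≈ 0.06512 L/mol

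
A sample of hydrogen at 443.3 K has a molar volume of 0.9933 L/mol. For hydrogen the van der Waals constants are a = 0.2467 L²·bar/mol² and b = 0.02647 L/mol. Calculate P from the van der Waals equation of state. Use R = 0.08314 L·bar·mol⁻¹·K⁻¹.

P ≈ 37.87 bar

P = RT/(V_m − b) − a/V_m²
RT/(V_m − b) = (0.08314)(443.3)/(0.9933 − 0.02647) = 36.856/0.96683 = 38.120 bar
a/V_m² = 0.2467/(0.9933)² = 0.25004 bar
P = 38.120 − 0.25004 = 37.87 bar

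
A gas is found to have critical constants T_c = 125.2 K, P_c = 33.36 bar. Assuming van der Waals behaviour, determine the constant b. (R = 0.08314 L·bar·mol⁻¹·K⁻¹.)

b ≈ 0.03900 L/mol

From T_c = 8a/(27Rb) and P_c = a/(27b²): b = R T_c/(8 P_c).
b = (0.08314)(125.2)/(8×33.36) = 10.409/266.88 = 0.03900 L/mol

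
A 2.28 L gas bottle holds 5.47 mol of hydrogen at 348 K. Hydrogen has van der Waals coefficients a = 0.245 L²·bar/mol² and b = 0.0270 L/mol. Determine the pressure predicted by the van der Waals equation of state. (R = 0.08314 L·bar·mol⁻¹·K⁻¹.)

P ≈ 72.81 bar

P = nRT/(V − nb) − a n²/V²
nRT/(V − nb) = (5.47)(0.08314)(348)/(2.28 − 5.47×0.0270) = 158.26/2.1323 = 74.220 bar
a n²/V² = (0.245)(5.47)²/(2.28)² = 1.4102 bar
P = 74.220 − 1.4102 = 72.81 bar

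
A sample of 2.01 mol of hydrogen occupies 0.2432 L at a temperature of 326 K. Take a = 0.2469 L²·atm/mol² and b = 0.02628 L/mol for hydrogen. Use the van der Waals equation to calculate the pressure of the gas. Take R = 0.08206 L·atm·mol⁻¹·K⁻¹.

P ≈ 265.6 atm

P = nRT/(V − nb) − a n²/V²
nRT/(V − nb) = (2.01)(0.08206)(326)/(0.2432 − 2.01×0.02628) = 53.771/0.19038 = 282.44 atm
a n²/V² = (0.2469)(2.01)²/(0.2432)² = 16.865 atm
P = 282.44 − 16.865 = 265.6 atm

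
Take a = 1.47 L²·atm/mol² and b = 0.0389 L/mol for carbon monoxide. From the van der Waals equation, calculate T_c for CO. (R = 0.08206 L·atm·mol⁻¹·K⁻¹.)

For a van der Waals gas, T_c = 8a/(27Rb).
T_c = 8×1.47/(27×0.08206×0.0389) = 11.760/0.086188 = 136.4 K

T_c ≈ 136.4 K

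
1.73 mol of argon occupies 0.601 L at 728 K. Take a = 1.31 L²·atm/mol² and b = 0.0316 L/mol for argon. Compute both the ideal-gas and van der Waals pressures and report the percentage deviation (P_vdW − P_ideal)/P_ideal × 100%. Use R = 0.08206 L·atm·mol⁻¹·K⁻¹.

3.69 %

Ideal: P_ideal = nRT/V = (1.73)(0.08206)(728)/0.601 = 171.963 atm
vdW: P = nRT/(V − nb) − a n²/V² = 103.350/0.546332 − 3.92070/0.361201 = 189.171 − 10.8546 = 178.316 atm
% deviation = (178.316 − 171.963)/171.963 × 100% = 3.69%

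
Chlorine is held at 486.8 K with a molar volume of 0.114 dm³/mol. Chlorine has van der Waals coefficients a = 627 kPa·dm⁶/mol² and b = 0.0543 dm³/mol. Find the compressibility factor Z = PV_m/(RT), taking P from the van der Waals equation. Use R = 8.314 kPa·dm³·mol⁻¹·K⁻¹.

Z ≈ 0.5506

P = RT/(V_m − b) − a/V_m² = (8.314)(486.8)/(0.114 − 0.0543) − 627/(0.114)²
  = 4047.3/0.059700 − 48246 = 67794 − 48246 = 19548 kPa
Z = PV_m/(RT) = (19548)(0.114)/((8.314)(486.8)) = 2228.5/4047.3 = 0.5506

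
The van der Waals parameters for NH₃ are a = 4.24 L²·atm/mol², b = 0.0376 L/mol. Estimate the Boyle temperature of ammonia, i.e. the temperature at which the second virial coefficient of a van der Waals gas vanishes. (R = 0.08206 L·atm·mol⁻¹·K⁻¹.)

T_B ≈ 1374 K

For a van der Waals gas the second virial coefficient B₂ = b − a/(RT) vanishes at T_B = a/(Rb).
T_B = 4.24/(0.08206×0.0376) = 4.24/0.0030855 = 1374 K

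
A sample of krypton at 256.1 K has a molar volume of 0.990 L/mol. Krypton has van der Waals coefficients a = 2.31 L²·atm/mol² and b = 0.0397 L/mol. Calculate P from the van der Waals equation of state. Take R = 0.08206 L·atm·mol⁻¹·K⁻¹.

P ≈ 19.76 atm

P = RT/(V_m − b) − a/V_m²
RT/(V_m − b) = (0.08206)(256.1)/(0.990 − 0.0397) = 21.016/0.95030 = 22.115 atm
a/V_m² = 2.31/(0.990)² = 2.3569 atm
P = 22.115 − 2.3569 = 19.76 atm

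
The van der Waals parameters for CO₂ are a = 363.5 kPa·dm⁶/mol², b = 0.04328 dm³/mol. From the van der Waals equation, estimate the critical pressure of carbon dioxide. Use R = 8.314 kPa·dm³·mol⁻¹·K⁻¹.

For a van der Waals gas, P_c = a/(27b²).
P_c = 363.5/(27×(0.04328)²) = 363.5/0.050575 = 7187 kPa

P_c ≈ 7187 kPa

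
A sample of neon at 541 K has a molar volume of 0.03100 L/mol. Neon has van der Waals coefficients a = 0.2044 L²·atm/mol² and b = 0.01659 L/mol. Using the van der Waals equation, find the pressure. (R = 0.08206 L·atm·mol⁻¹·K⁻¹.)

P ≈ 2868 atm

P = RT/(V_m − b) − a/V_m²
RT/(V_m − b) = (0.08206)(541)/(0.03100 − 0.01659) = 44.394/0.014410 = 3080.8 atm
a/V_m² = 0.2044/(0.03100)² = 212.70 atm
P = 3080.8 − 212.70 = 2868 atm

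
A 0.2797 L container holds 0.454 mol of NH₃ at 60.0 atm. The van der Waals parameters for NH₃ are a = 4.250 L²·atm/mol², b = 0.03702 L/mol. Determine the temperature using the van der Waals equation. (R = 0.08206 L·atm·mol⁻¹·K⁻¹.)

T ≈ 502.4 K

T = (P + a n²/V²)(V − nb)/(nR)
P + a n²/V² = 60.0 + (4.250)(0.454)²/(0.2797)² = 71.197 atm
V − nb = 0.2797 − (0.454)(0.03702) = 0.26289 L
T = (71.197)(0.26289)/((0.454)(0.08206)) = 502.4 K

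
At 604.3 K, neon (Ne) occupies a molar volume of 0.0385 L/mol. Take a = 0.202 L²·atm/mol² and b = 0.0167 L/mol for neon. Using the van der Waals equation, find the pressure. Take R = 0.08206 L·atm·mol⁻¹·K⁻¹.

P = RT/(V_m − b) − a/V_m²
RT/(V_m − b) = (0.08206)(604.3)/(0.0385 − 0.0167) = 49.589/0.021800 = 2274.7 atm
a/V_m² = 0.202/(0.0385)² = 136.28 atm
P = 2274.7 − 136.28 = 2138 atm

P ≈ 2138 atm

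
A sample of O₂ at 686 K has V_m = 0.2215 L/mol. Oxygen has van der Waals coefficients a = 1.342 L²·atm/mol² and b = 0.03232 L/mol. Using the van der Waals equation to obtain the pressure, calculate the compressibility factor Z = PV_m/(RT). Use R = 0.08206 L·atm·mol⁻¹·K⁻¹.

P = RT/(V_m − b) − a/V_m² = (0.08206)(686)/(0.2215 − 0.03232) − 1.342/(0.2215)²
  = 56.293/0.18918 − 27.353 = 297.56 − 27.353 = 270.21 atm
Z = PV_m/(RT) = (270.21)(0.2215)/((0.08206)(686)) = 59.852/56.293 = 1.063

Z ≈ 1.063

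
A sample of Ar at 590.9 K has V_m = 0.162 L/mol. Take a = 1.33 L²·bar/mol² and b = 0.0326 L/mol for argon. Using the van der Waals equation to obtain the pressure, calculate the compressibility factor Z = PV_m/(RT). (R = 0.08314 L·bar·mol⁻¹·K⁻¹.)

P = RT/(V_m − b) − a/V_m² = (0.08314)(590.9)/(0.162 − 0.0326) − 1.33/(0.162)²
  = 49.127/0.12940 − 50.678 = 379.65 − 50.678 = 328.97 bar
Z = PV_m/(RT) = (328.97)(0.162)/((0.08314)(590.9)) = 53.293/49.127 = 1.085

Z ≈ 1.085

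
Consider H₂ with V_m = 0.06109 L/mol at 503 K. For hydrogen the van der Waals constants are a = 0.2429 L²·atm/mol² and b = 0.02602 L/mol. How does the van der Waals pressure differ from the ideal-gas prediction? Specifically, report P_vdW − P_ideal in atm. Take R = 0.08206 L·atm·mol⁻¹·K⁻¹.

Ideal: P_ideal = RT/V_m = (0.08206)(503)/0.06109 = 675.662 atm
vdW: P = RT/(V_m − b) − a/V_m² = 41.2762/0.0350700 − 0.2429/0.00373199 = 1176.97 − 65.0859 = 1111.88 atm
ΔP = 1111.88 − 675.662 = 436.2 atm

ΔP ≈ 436.2 atm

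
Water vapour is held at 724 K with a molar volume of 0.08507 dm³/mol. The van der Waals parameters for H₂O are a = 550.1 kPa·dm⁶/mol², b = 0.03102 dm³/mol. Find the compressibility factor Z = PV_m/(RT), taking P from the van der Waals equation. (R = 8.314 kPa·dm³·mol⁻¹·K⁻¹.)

Z ≈ 0.4996

P = RT/(V_m − b) − a/V_m² = (8.314)(724)/(0.08507 − 0.03102) − 550.1/(0.08507)²
  = 6019.3/0.054050 − 76013 = 111365 − 76013 = 35352 kPa
Z = PV_m/(RT) = (35352)(0.08507)/((8.314)(724)) = 3007.4/6019.3 = 0.4996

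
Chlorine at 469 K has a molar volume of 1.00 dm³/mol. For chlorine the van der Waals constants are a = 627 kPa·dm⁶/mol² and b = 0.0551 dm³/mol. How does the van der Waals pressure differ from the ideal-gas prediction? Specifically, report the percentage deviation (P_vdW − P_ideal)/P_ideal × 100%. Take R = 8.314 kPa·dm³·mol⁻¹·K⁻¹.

Ideal: P_ideal = RT/V_m = (8.314)(469)/1.00 = 3899.27 kPa
vdW: P = RT/(V_m − b) − a/V_m² = 3899.27/0.944900 − 627/1.00000 = 4126.65 − 627.000 = 3499.65 kPa
% deviation = (3499.65 − 3899.27)/3899.27 × 100% = -10.25%

-10.25 %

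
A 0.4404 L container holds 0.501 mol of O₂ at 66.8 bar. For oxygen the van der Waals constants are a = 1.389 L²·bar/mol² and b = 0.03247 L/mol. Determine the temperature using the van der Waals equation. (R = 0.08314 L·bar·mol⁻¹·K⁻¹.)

T ≈ 698.5 K

T = (P + a n²/V²)(V − nb)/(nR)
P + a n²/V² = 66.8 + (1.389)(0.501)²/(0.4404)² = 68.598 bar
V − nb = 0.4404 − (0.501)(0.03247) = 0.42413 L
T = (68.598)(0.42413)/((0.501)(0.08314)) = 698.5 K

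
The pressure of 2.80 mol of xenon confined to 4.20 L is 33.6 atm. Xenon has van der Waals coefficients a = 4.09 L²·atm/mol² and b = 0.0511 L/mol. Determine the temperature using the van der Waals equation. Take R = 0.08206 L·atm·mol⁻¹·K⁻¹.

T = (P + a n²/V²)(V − nb)/(nR)
P + a n²/V² = 33.6 + (4.09)(2.80)²/(4.20)² = 35.418 atm
V − nb = 4.20 − (2.80)(0.0511) = 4.0569 L
T = (35.418)(4.0569)/((2.80)(0.08206)) = 625.4 K

T ≈ 625.4 K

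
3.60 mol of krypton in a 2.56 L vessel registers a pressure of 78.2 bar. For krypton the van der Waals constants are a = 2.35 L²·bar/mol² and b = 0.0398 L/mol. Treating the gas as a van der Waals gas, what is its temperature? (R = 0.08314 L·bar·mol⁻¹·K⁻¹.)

T = (P + a n²/V²)(V − nb)/(nR)
P + a n²/V² = 78.2 + (2.35)(3.60)²/(2.56)² = 82.847 bar
V − nb = 2.56 − (3.60)(0.0398) = 2.4167 L
T = (82.847)(2.4167)/((3.60)(0.08314)) = 668.9 K

T ≈ 668.9 K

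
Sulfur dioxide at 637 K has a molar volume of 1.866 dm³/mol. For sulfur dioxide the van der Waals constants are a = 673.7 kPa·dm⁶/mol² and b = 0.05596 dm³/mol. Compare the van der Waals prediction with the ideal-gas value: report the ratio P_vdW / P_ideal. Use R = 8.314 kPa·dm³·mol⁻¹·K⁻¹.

P_vdW / P_ideal ≈ 0.9627

Ideal: P_ideal = RT/V_m = (8.314)(637)/1.866 = 2838.17 kPa
vdW: P = RT/(V_m − b) − a/V_m² = 5296.02/1.81004 − 673.7/3.48196 = 2925.91 − 193.483 = 2732.43 kPa
Ratio = 2732.43/2838.17 = 0.9627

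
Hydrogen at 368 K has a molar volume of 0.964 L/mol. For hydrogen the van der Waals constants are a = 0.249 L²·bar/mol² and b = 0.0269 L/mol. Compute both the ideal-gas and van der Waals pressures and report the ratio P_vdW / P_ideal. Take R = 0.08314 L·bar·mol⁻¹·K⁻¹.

Ideal: P_ideal = RT/V_m = (0.08314)(368)/0.964 = 31.7381 bar
vdW: P = RT/(V_m − b) − a/V_m² = 30.5955/0.937100 − 0.249/0.929296 = 32.6491 − 0.267945 = 32.3812 bar
Ratio = 32.3812/31.7381 = 1.020

P_vdW / P_ideal ≈ 1.020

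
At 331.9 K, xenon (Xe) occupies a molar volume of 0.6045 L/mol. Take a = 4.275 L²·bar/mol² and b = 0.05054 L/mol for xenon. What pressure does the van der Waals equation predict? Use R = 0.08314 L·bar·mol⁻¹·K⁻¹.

P ≈ 38.11 bar

P = RT/(V_m − b) − a/V_m²
RT/(V_m − b) = (0.08314)(331.9)/(0.6045 − 0.05054) = 27.594/0.55396 = 49.812 bar
a/V_m² = 4.275/(0.6045)² = 11.699 bar
P = 49.812 − 11.699 = 38.11 bar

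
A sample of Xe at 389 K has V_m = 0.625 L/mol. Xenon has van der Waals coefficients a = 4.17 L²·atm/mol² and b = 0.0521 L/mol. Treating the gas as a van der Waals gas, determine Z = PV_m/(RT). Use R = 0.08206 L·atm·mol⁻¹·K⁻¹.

Z ≈ 0.8819

P = RT/(V_m − b) − a/V_m² = (0.08206)(389)/(0.625 − 0.0521) − 4.17/(0.625)²
  = 31.921/0.57290 − 10.675 = 55.718 − 10.675 = 45.043 atm
Z = PV_m/(RT) = (45.043)(0.625)/((0.08206)(389)) = 28.152/31.921 = 0.8819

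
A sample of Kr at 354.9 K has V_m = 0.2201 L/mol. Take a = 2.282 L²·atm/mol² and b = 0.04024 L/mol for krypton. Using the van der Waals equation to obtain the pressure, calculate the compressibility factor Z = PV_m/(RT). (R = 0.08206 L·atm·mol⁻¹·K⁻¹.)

P = RT/(V_m − b) − a/V_m² = (0.08206)(354.9)/(0.2201 − 0.04024) − 2.282/(0.2201)²
  = 29.123/0.17986 − 47.106 = 161.92 − 47.106 = 114.81 atm
Z = PV_m/(RT) = (114.81)(0.2201)/((0.08206)(354.9)) = 25.270/29.123 = 0.8677

Z ≈ 0.8677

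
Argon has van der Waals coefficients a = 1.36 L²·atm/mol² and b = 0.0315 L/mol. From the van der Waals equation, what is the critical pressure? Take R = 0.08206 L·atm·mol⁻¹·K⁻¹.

P_c ≈ 50.76 atm

For a van der Waals gas, P_c = a/(27b²).
P_c = 1.36/(27×(0.0315)²) = 1.36/0.026791 = 50.76 atm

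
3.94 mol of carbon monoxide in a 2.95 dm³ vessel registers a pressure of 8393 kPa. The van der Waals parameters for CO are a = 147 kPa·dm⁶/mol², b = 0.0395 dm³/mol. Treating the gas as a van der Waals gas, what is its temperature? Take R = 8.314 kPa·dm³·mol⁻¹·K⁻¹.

T = (P + a n²/V²)(V − nb)/(nR)
P + a n²/V² = 8393 + (147)(3.94)²/(2.95)² = 8655.2 kPa
V − nb = 2.95 − (3.94)(0.0395) = 2.7944 dm³
T = (8655.2)(2.7944)/((3.94)(8.314)) = 738.3 K

T ≈ 738.3 K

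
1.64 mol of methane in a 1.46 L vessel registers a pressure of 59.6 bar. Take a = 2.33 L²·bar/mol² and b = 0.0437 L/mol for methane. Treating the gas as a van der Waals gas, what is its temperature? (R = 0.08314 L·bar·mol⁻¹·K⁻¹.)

T = (P + a n²/V²)(V − nb)/(nR)
P + a n²/V² = 59.6 + (2.33)(1.64)²/(1.46)² = 62.540 bar
V − nb = 1.46 − (1.64)(0.0437) = 1.3883 L
T = (62.540)(1.3883)/((1.64)(0.08314)) = 636.8 K

T ≈ 636.8 K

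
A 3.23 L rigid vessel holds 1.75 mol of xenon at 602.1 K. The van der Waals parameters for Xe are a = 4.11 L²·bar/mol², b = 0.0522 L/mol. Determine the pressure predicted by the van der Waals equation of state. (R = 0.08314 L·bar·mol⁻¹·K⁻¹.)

P = nRT/(V − nb) − a n²/V²
nRT/(V − nb) = (1.75)(0.08314)(602.1)/(3.23 − 1.75×0.0522) = 87.603/3.1387 = 27.911 bar
a n²/V² = (4.11)(1.75)²/(3.23)² = 1.2065 bar
P = 27.911 − 1.2065 = 26.70 bar

P ≈ 26.70 bar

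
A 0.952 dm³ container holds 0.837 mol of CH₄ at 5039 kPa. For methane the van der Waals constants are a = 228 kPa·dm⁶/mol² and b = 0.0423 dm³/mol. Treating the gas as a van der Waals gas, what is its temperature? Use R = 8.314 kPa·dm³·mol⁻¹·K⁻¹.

T ≈ 686.9 K

T = (P + a n²/V²)(V − nb)/(nR)
P + a n²/V² = 5039 + (228)(0.837)²/(0.952)² = 5215.2 kPa
V − nb = 0.952 − (0.837)(0.0423) = 0.91659 dm³
T = (5215.2)(0.91659)/((0.837)(8.314)) = 686.9 K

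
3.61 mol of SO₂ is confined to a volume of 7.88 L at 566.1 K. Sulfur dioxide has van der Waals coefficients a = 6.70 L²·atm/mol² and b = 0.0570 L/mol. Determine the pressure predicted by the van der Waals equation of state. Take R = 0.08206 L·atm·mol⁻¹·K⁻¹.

P ≈ 20.45 atm

P = nRT/(V − nb) − a n²/V²
nRT/(V − nb) = (3.61)(0.08206)(566.1)/(7.88 − 3.61×0.0570) = 167.70/7.6742 = 21.852 atm
a n²/V² = (6.70)(3.61)²/(7.88)² = 1.4062 atm
P = 21.852 − 1.4062 = 20.45 atm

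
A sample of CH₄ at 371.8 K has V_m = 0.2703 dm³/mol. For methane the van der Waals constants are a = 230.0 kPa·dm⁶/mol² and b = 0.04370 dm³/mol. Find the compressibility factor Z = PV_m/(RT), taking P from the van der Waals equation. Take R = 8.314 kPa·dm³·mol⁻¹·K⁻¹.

Z ≈ 0.9176

P = RT/(V_m − b) − a/V_m² = (8.314)(371.8)/(0.2703 − 0.04370) − 230.0/(0.2703)²
  = 3091.1/0.22660 − 3148.0 = 13641 − 3148.0 = 10493 kPa
Z = PV_m/(RT) = (10493)(0.2703)/((8.314)(371.8)) = 2836.3/3091.1 = 0.9176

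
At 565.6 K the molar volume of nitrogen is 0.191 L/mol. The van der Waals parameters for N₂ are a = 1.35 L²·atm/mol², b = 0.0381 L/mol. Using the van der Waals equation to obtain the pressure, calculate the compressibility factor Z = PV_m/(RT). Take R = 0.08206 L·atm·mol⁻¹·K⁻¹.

Z ≈ 1.097

P = RT/(V_m − b) − a/V_m² = (0.08206)(565.6)/(0.191 − 0.0381) − 1.35/(0.191)²
  = 46.413/0.15290 − 37.006 = 303.55 − 37.006 = 266.54 atm
Z = PV_m/(RT) = (266.54)(0.191)/((0.08206)(565.6)) = 50.909/46.413 = 1.097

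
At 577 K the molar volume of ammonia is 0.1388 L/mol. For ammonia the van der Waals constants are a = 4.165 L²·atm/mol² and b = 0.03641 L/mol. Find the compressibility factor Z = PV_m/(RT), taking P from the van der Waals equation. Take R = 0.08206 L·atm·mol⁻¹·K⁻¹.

P = RT/(V_m − b) − a/V_m² = (0.08206)(577)/(0.1388 − 0.03641) − 4.165/(0.1388)²
  = 47.349/0.10239 − 216.19 = 462.44 − 216.19 = 246.25 atm
Z = PV_m/(RT) = (246.25)(0.1388)/((0.08206)(577)) = 34.180/47.349 = 0.7219

Z ≈ 0.7219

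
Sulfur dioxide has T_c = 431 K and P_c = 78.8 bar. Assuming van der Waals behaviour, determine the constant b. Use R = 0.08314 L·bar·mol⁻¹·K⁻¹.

b ≈ 0.05684 L/mol

From T_c = 8a/(27Rb) and P_c = a/(27b²): b = R T_c/(8 P_c).
b = (0.08314)(431)/(8×78.8) = 35.833/630.40 = 0.05684 L/mol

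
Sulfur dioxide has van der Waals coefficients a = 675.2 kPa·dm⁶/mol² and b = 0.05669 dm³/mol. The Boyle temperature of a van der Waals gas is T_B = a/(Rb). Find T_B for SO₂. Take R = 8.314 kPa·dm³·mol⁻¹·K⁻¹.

For a van der Waals gas the second virial coefficient B₂ = b − a/(RT) vanishes at T_B = a/(Rb).
T_B = 675.2/(8.314×0.05669) = 675.2/0.47132 = 1433 K

T_B ≈ 1433 K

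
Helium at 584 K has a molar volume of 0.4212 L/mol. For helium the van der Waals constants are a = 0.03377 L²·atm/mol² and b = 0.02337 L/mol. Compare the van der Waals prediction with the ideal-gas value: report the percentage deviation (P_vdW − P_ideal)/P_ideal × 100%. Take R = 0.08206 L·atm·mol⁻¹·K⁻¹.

Ideal: P_ideal = RT/V_m = (0.08206)(584)/0.4212 = 113.777 atm
vdW: P = RT/(V_m − b) − a/V_m² = 47.9230/0.397830 − 0.03377/0.177409 = 120.461 − 0.190351 = 120.271 atm
% deviation = (120.271 − 113.777)/113.777 × 100% = 5.71%

5.71 %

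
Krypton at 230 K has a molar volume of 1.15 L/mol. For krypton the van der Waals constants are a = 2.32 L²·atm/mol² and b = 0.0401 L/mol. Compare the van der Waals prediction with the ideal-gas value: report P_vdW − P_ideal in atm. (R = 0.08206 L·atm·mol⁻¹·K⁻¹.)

Ideal: P_ideal = RT/V_m = (0.08206)(230)/1.15 = 16.4120 atm
vdW: P = RT/(V_m − b) − a/V_m² = 18.8738/1.10990 − 2.32/1.32250 = 17.0050 − 1.75425 = 15.2508 atm
ΔP = 15.2508 − 16.4120 = -1.161 atm

ΔP ≈ -1.161 atm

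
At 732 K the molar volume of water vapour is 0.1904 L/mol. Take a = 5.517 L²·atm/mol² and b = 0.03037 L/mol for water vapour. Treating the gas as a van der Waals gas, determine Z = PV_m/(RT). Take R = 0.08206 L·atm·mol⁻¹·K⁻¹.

P = RT/(V_m − b) − a/V_m² = (0.08206)(732)/(0.1904 − 0.03037) − 5.517/(0.1904)²
  = 60.068/0.16003 − 152.18 = 375.35 − 152.18 = 223.17 atm
Z = PV_m/(RT) = (223.17)(0.1904)/((0.08206)(732)) = 42.492/60.068 = 0.7074

Z ≈ 0.7074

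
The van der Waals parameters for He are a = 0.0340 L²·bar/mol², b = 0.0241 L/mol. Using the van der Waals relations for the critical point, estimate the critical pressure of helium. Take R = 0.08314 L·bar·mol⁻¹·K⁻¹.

For a van der Waals gas, P_c = a/(27b²).
P_c = 0.0340/(27×(0.0241)²) = 0.0340/0.015682 = 2.168 bar

P_c ≈ 2.168 bar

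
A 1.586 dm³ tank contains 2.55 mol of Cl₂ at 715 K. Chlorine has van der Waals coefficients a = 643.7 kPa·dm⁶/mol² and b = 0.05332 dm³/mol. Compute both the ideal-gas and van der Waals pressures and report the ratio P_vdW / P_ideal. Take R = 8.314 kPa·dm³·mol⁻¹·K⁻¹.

P_vdW / P_ideal ≈ 0.9197

Ideal: P_ideal = nRT/V = (2.55)(8.314)(715)/1.586 = 9557.69 kPa
vdW: P = nRT/(V − nb) − a n²/V² = 15158.5/1.45003 − 4185.66/2.51540 = 10453.9 − 1664.01 = 8789.9 kPa
Ratio = 8789.9/9557.69 = 0.9197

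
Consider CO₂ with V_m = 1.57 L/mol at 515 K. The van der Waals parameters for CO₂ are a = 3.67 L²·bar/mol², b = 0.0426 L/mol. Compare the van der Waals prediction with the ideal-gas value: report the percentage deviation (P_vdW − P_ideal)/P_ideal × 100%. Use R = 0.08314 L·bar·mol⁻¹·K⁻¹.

Ideal: P_ideal = RT/V_m = (0.08314)(515)/1.57 = 27.2720 bar
vdW: P = RT/(V_m − b) − a/V_m² = 42.8171/1.52740 − 3.67/2.46490 = 28.0327 − 1.48890 = 26.5438 bar
% deviation = (26.5438 − 27.2720)/27.2720 × 100% = -2.67%

-2.67 %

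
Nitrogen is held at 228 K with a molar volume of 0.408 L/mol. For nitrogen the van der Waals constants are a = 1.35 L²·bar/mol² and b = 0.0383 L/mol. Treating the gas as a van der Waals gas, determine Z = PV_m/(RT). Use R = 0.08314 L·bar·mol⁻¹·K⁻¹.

Z ≈ 0.9290

P = RT/(V_m − b) − a/V_m² = (0.08314)(228)/(0.408 − 0.0383) − 1.35/(0.408)²
  = 18.956/0.36970 − 8.1099 = 51.274 − 8.1099 = 43.164 bar
Z = PV_m/(RT) = (43.164)(0.408)/((0.08314)(228)) = 17.611/18.956 = 0.9290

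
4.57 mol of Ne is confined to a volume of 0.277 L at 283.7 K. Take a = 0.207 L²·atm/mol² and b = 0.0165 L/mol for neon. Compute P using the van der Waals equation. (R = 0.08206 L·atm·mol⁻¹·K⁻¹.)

P ≈ 471.4 atm

P = nRT/(V − nb) − a n²/V²
nRT/(V − nb) = (4.57)(0.08206)(283.7)/(0.277 − 4.57×0.0165) = 106.39/0.20160 = 527.73 atm
a n²/V² = (0.207)(4.57)²/(0.277)² = 56.343 atm
P = 527.73 − 56.343 = 471.4 atm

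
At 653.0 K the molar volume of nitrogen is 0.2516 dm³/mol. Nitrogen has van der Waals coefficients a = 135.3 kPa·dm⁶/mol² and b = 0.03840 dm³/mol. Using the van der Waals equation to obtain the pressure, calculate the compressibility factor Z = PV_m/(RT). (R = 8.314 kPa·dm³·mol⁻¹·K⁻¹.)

P = RT/(V_m − b) − a/V_m² = (8.314)(653.0)/(0.2516 − 0.03840) − 135.3/(0.2516)²
  = 5429.0/0.21320 − 2137.4 = 25464 − 2137.4 = 23327 kPa
Z = PV_m/(RT) = (23327)(0.2516)/((8.314)(653.0)) = 5869.1/5429.0 = 1.081

Z ≈ 1.081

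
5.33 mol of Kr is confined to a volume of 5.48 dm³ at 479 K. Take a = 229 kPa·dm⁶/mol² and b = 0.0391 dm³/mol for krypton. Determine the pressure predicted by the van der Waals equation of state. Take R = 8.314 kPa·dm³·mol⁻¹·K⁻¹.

P ≈ 3810 kPa

P = nRT/(V − nb) − a n²/V²
nRT/(V − nb) = (5.33)(8.314)(479)/(5.48 − 5.33×0.0391) = 21226/5.2716 = 4026.5 kPa
a n²/V² = (229)(5.33)²/(5.48)² = 216.64 kPa
P = 4026.5 − 216.64 = 3810 kPa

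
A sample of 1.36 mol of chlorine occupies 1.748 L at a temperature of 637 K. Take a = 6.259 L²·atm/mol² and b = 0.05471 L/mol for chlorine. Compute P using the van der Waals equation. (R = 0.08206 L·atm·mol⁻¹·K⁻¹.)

P = nRT/(V − nb) − a n²/V²
nRT/(V − nb) = (1.36)(0.08206)(637)/(1.748 − 1.36×0.05471) = 71.090/1.6736 = 42.477 atm
a n²/V² = (6.259)(1.36)²/(1.748)² = 3.7888 atm
P = 42.477 − 3.7888 = 38.69 atm

P ≈ 38.69 atm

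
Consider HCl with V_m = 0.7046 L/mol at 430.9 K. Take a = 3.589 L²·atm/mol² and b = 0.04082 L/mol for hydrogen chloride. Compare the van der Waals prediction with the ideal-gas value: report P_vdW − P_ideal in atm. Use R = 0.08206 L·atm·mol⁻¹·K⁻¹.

ΔP ≈ -4.143 atm

Ideal: P_ideal = RT/V_m = (0.08206)(430.9)/0.7046 = 50.1840 atm
vdW: P = RT/(V_m − b) − a/V_m² = 35.3597/0.663780 − 3.589/0.496461 = 53.2702 − 7.22917 = 46.0410 atm
ΔP = 46.0410 − 50.1840 = -4.143 atm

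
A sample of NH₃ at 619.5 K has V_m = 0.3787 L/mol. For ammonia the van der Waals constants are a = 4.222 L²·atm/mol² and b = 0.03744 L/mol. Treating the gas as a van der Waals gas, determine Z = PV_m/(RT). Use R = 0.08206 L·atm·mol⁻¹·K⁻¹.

Z ≈ 0.8904

P = RT/(V_m − b) − a/V_m² = (0.08206)(619.5)/(0.3787 − 0.03744) − 4.222/(0.3787)²
  = 50.836/0.34126 − 29.439 = 148.97 − 29.439 = 119.53 atm
Z = PV_m/(RT) = (119.53)(0.3787)/((0.08206)(619.5)) = 45.266/50.836 = 0.8904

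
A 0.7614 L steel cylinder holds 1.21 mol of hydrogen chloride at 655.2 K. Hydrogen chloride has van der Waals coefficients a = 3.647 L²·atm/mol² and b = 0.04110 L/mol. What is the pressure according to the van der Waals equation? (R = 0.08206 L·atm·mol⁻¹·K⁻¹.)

P ≈ 82.20 atm

P = nRT/(V − nb) − a n²/V²
nRT/(V − nb) = (1.21)(0.08206)(655.2)/(0.7614 − 1.21×0.04110) = 65.057/0.71167 = 91.415 atm
a n²/V² = (3.647)(1.21)²/(0.7614)² = 9.2104 atm
P = 91.415 − 9.2104 = 82.20 atm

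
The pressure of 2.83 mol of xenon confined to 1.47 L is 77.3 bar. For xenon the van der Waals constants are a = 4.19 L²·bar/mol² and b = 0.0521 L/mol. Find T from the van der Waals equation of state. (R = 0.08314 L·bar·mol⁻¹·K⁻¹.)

T ≈ 521.8 K

T = (P + a n²/V²)(V − nb)/(nR)
P + a n²/V² = 77.3 + (4.19)(2.83)²/(1.47)² = 92.829 bar
V − nb = 1.47 − (2.83)(0.0521) = 1.3226 L
T = (92.829)(1.3226)/((2.83)(0.08314)) = 521.8 K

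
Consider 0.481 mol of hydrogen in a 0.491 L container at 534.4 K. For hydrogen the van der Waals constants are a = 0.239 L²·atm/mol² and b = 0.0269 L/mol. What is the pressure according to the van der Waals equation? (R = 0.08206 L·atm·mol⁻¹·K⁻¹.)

P ≈ 43.89 atm

P = nRT/(V − nb) − a n²/V²
nRT/(V − nb) = (0.481)(0.08206)(534.4)/(0.491 − 0.481×0.0269) = 21.093/0.47806 = 44.122 atm
a n²/V² = (0.239)(0.481)²/(0.491)² = 0.22936 atm
P = 44.122 − 0.22936 = 43.89 atm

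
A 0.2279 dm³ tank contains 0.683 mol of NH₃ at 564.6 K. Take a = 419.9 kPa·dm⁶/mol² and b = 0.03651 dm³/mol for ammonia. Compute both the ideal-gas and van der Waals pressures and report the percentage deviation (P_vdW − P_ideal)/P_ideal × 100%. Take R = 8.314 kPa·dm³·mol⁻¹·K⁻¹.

Ideal: P_ideal = nRT/V = (0.683)(8.314)(564.6)/0.2279 = 14067.8 kPa
vdW: P = nRT/(V − nb) − a n²/V² = 3206.06/0.202964 − 195.879/0.0519384 = 15796.2 − 3771.37 = 12024.8 kPa
% deviation = (12024.8 − 14067.8)/14067.8 × 100% = -14.52%

-14.52 %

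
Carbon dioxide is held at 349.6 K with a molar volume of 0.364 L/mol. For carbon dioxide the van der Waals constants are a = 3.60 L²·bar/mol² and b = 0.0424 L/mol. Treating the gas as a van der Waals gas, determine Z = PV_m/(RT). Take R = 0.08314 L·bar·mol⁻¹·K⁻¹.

Z ≈ 0.7916

P = RT/(V_m − b) − a/V_m² = (0.08314)(349.6)/(0.364 − 0.0424) − 3.60/(0.364)²
  = 29.066/0.32160 − 27.171 = 90.379 − 27.171 = 63.208 bar
Z = PV_m/(RT) = (63.208)(0.364)/((0.08314)(349.6)) = 23.008/29.066 = 0.7916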